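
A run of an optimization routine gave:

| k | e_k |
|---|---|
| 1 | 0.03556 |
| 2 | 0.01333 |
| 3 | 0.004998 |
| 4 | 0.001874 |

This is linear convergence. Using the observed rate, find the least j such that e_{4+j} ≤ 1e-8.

Rate ρ ≈ e_4/e_3 = 0.001874/0.004998 = 0.3749.
After j more steps, e_{4+j} ≈ 0.001874·ρ^j; need ρ^j ≤ 1e-8/0.001874 = 5.33618e-06.
j ≥ ln(5.33618e-06)/ln(0.3749) = -12.1410/-0.98110 = 12.375.
So 13 more iterations are needed.

13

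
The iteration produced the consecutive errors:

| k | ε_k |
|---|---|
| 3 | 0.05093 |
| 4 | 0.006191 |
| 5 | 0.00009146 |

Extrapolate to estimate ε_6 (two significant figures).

First estimate the order: p ≈ ln(ε_5/ε_4) / ln(ε_4/ε_3) = ln(0.00009146/0.006191)/ln(0.006191/0.05093) = ln(0.0147731)/ln(0.121559) ≈ 2.0001.
Then ε_6 ≈ ε_5·(ε_5/ε_4)^p = 0.00009146·(0.0147731)^2.0001 = 0.00009146·0.000218153 ≈ 1.995e-08.

2.0e-8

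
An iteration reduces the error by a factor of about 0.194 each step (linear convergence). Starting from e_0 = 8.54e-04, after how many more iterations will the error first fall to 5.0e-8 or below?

After k steps, e_k ≈ 8.54e-04·0.194^k.
Need 0.194^k ≤ 5.0e-8/8.54e-04 = 5.8548e-05.
k ≥ ln(5.8548e-05)/ln(0.194) = -9.7457/-1.63990 = 5.943.
Smallest integer k = 6.

6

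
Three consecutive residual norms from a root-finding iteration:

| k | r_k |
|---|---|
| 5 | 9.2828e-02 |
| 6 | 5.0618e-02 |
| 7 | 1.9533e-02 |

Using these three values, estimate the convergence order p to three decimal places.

1.570

p ≈ ln(r_7/r_6) / ln(r_6/r_5)
  = ln(1.9533e-02/5.0618e-02) / ln(5.0618e-02/9.2828e-02)
  = ln(0.38589) / ln(0.545288)
  = -0.952203 / -0.606441 ≈ 1.570149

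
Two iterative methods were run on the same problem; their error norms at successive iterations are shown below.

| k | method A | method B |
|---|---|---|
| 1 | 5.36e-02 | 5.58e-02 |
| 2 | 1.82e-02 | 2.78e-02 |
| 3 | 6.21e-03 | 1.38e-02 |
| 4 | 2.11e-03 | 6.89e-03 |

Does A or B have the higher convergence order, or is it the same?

same

Method A: p ≈ ln(2.11e-03/6.21e-03)/ln(6.21e-03/1.82e-02) ≈ 1.00.
Method B: p ≈ ln(6.89e-03/1.38e-02)/ln(1.38e-02/2.78e-02) ≈ 0.99.
Both orders ≈ 1.0 — effectively the same.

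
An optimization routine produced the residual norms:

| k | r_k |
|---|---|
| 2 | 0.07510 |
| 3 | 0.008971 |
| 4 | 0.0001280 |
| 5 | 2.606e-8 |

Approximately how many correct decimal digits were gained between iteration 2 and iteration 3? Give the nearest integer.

Digits gained ≈ log₁₀(r_2/r_3) = log₁₀(0.07510/0.008971) = log₁₀(8.37142) ≈ 0.923.

1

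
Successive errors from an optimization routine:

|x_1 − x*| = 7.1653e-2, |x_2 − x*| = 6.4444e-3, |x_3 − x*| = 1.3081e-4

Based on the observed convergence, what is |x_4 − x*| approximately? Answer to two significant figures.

2.4e-7

First estimate the order: p ≈ ln(|x_3 − x*|/|x_2 − x*|) / ln(|x_2 − x*|/|x_1 − x*|) = ln(1.3081e-4/6.4444e-3)/ln(6.4444e-3/7.1653e-2) = ln(0.0202982)/ln(0.089939) ≈ 1.6180.
Then |x_4 − x*| ≈ |x_3 − x*|·(|x_3 − x*|/|x_2 − x*|)^p = 1.3081e-4·(0.0202982)^1.6180 = 1.3081e-4·0.00182585 ≈ 2.388e-07.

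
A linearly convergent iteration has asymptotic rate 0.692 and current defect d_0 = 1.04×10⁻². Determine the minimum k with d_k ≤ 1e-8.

38

After k steps, d_k ≈ 1.04×10⁻²·0.692^k.
Need 0.692^k ≤ 1e-8/1.04×10⁻² = 9.61538e-07.
k ≥ ln(9.61538e-07)/ln(0.692) = -13.8547/-0.36817 = 37.631.
Smallest integer k = 38.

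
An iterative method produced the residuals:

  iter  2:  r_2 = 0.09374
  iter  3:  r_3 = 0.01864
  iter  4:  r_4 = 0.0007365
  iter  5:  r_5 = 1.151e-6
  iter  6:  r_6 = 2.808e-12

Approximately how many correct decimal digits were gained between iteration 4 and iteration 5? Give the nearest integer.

Digits gained ≈ log₁₀(r_4/r_5) = log₁₀(0.0007365/1.151e-6) = log₁₀(639.878) ≈ 2.806.

3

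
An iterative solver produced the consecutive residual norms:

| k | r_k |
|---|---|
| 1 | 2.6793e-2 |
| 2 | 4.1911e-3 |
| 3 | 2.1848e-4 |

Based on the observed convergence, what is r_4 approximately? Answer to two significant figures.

First estimate the order: p ≈ ln(r_3/r_2) / ln(r_2/r_1) = ln(2.1848e-4/4.1911e-3)/ln(4.1911e-3/2.6793e-2) = ln(0.0521295)/ln(0.156425) ≈ 1.5923.
Then r_4 ≈ r_3·(r_3/r_2)^p = 2.1848e-4·(0.0521295)^1.5923 = 2.1848e-4·0.00906175 ≈ 1.98e-06.

2.0e-6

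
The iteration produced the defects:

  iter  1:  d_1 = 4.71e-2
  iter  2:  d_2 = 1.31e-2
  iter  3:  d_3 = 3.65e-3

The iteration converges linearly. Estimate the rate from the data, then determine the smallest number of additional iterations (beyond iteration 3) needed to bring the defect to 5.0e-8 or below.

9

Rate ρ ≈ d_3/d_2 = 3.65e-3/1.31e-2 = 0.2786.
After j more steps, d_{3+j} ≈ 3.65e-3·ρ^j; need ρ^j ≤ 5.0e-8/3.65e-3 = 1.36986e-05.
j ≥ ln(1.36986e-05)/ln(0.2786) = -11.1982/-1.27798 = 8.762.
So 9 more iterations are needed.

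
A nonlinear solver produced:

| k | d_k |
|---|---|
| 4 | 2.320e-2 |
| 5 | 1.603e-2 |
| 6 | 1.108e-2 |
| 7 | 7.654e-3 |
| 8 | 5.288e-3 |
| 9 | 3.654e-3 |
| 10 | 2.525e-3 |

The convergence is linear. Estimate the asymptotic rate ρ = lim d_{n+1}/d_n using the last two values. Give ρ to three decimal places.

0.691

ρ ≈ d_{10}/d_9 = 2.525e-3/3.654e-3 = 0.69102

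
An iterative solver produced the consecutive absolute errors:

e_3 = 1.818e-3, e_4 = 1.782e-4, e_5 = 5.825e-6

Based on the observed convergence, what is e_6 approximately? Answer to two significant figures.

First estimate the order: p ≈ ln(e_5/e_4) / ln(e_4/e_3) = ln(5.825e-6/1.782e-4)/ln(1.782e-4/1.818e-3) = ln(0.032688)/ln(0.0980198) ≈ 1.4728.
Then e_6 ≈ e_5·(e_5/e_4)^p = 5.825e-6·(0.032688)^1.4728 = 5.825e-6·0.00648621 ≈ 3.778e-08.

3.8e-8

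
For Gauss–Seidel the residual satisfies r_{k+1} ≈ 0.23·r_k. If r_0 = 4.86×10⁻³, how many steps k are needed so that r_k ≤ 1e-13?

17

After k steps, r_k ≈ 4.86×10⁻³·0.23^k.
Need 0.23^k ≤ 1e-13/4.86×10⁻³ = 2.05761e-11.
k ≥ ln(2.05761e-11)/ln(0.23) = -24.6069/-1.46968 = 16.743.
Smallest integer k = 17.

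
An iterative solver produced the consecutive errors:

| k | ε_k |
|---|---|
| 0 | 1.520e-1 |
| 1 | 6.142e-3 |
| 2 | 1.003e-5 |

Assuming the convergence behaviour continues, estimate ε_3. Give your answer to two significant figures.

First estimate the order: p ≈ ln(ε_2/ε_1) / ln(ε_1/ε_0) = ln(1.003e-5/6.142e-3)/ln(6.142e-3/1.520e-1) = ln(0.00163302)/ln(0.0404079) ≈ 2.0000.
Then ε_3 ≈ ε_2·(ε_2/ε_1)^p = 1.003e-5·(0.00163302)^2.0000 = 1.003e-5·2.66675e-06 ≈ 2.675e-11.

2.7e-11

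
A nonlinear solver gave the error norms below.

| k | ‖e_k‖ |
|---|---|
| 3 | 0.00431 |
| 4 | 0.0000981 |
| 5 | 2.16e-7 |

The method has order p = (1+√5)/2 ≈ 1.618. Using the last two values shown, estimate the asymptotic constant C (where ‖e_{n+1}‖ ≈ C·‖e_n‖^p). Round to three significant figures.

0.661

C ≈ ‖e_5‖ / ‖e_4‖^1.618
  = 2.16e-7 / (0.0000981)^1.618
  = 2.16e-7 / 3.26979e-07 ≈ 0.66059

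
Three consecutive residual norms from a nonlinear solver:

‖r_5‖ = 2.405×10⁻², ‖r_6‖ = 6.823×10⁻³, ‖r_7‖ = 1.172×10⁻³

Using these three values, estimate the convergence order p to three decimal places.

1.398

p ≈ ln(‖r_7‖/‖r_6‖) / ln(‖r_6‖/‖r_5‖)
  = ln(1.172×10⁻³/6.823×10⁻³) / ln(6.823×10⁻³/2.405×10⁻²)
  = ln(0.171772) / ln(0.283701)
  = -1.761587 / -1.259834 ≈ 1.398269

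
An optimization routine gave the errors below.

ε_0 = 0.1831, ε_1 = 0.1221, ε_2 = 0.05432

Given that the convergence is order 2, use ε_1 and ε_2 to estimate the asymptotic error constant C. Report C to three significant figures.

C ≈ ε_2 / ε_1^2
  = 0.05432 / (0.1221)^2
  = 0.05432 / 0.0149084 ≈ 3.6436

3.64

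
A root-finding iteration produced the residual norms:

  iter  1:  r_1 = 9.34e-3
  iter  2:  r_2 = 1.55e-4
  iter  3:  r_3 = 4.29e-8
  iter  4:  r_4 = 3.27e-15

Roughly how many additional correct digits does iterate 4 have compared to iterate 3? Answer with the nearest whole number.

Digits gained ≈ log₁₀(r_3/r_4) = log₁₀(4.29e-8/3.27e-15) = log₁₀(1.31193e+07) ≈ 7.118.

7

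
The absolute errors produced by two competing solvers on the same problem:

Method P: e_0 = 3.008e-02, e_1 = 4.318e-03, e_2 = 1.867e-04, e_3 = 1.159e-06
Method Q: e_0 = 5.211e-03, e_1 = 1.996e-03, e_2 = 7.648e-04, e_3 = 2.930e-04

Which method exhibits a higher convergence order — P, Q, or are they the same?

Method P: p ≈ ln(1.159e-06/1.867e-04)/ln(1.867e-04/4.318e-03) ≈ 1.62.
Method Q: p ≈ ln(2.930e-04/7.648e-04)/ln(7.648e-04/1.996e-03) ≈ 1.00.
Method P has the higher order (≈1.6 vs ≈1.0).

P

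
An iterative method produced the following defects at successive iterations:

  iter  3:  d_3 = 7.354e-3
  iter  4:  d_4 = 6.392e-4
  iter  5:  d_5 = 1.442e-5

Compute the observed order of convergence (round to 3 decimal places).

p ≈ ln(d_5/d_4) / ln(d_4/d_3)
  = ln(1.442e-5/6.392e-4) / ln(6.392e-4/7.354e-3)
  = ln(0.0225594) / ln(0.0869187)
  = -3.791603 / -2.442782 ≈ 1.552166

1.552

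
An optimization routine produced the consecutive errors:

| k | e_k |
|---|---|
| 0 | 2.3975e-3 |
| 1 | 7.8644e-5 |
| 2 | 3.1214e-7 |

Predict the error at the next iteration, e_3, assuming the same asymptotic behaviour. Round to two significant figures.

4.1e-11

First estimate the order: p ≈ ln(e_2/e_1) / ln(e_1/e_0) = ln(3.1214e-7/7.8644e-5)/ln(7.8644e-5/2.3975e-3) = ln(0.00396902)/ln(0.0328025) ≈ 1.6180.
Then e_3 ≈ e_2·(e_2/e_1)^p = 3.1214e-7·(0.00396902)^1.6180 = 3.1214e-7·0.000130218 ≈ 4.065e-11.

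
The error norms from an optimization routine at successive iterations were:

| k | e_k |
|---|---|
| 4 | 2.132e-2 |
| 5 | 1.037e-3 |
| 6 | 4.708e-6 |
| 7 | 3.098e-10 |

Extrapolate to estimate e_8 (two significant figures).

First estimate the order: p ≈ ln(e_7/e_6) / ln(e_6/e_5) = ln(3.098e-10/4.708e-6)/ln(4.708e-6/1.037e-3) = ln(6.58029e-05)/ln(0.00454002) ≈ 1.7848.
Then e_8 ≈ e_7·(e_7/e_6)^p = 3.098e-10·(6.58029e-05)^1.7848 = 3.098e-10·3.43877e-08 ≈ 1.065e-17.

1.1e-17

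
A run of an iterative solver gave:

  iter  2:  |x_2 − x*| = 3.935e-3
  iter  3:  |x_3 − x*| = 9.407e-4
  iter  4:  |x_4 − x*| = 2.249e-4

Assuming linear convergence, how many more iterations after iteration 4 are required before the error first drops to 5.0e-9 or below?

Rate ρ ≈ |x_4 − x*|/|x_3 − x*| = 2.249e-4/9.407e-4 = 0.2391.
After j more steps, |x_{4+j} − x*| ≈ 2.249e-4·ρ^j; need ρ^j ≤ 5.0e-9/2.249e-4 = 2.22321e-05.
j ≥ ln(2.22321e-05)/ln(0.2391) = -10.7140/-1.43087 = 7.488.
So 8 more iterations are needed.

8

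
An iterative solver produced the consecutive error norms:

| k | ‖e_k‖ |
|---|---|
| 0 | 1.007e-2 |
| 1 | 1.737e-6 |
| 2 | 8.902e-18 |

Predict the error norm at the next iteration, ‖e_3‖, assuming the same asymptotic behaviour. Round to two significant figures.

First estimate the order: p ≈ ln(‖e_2‖/‖e_1‖) / ln(‖e_1‖/‖e_0‖) = ln(8.902e-18/1.737e-6)/ln(1.737e-6/1.007e-2) = ln(5.12493e-12)/ln(0.000172493) ≈ 3.0002.
Then ‖e_3‖ ≈ ‖e_2‖·(‖e_2‖/‖e_1‖)^p = 8.902e-18·(5.12493e-12)^3.0002 = 8.902e-18·1.33908e-34 ≈ 1.192e-51.

1.2e-51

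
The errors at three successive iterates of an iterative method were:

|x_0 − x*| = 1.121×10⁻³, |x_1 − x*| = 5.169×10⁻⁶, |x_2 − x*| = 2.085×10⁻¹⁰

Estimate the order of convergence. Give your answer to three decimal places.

p ≈ ln(|x_2 − x*|/|x_1 − x*|) / ln(|x_1 − x*|/|x_0 − x*|)
  = ln(2.085×10⁻¹⁰/5.169×10⁻⁶) / ln(5.169×10⁻⁶/1.121×10⁻³)
  = ln(4.03366e-05) / ln(0.00461106)
  = -10.118251 / -5.379298 ≈ 1.880961

1.881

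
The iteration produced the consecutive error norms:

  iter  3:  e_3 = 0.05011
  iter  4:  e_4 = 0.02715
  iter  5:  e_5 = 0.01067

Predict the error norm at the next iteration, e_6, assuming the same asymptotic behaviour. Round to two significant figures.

First estimate the order: p ≈ ln(e_5/e_4) / ln(e_4/e_3) = ln(0.01067/0.02715)/ln(0.02715/0.05011) = ln(0.393002)/ln(0.541808) ≈ 1.5239.
Then e_6 ≈ e_5·(e_5/e_4)^p = 0.01067·(0.393002)^1.5239 = 0.01067·0.240934 ≈ 0.002571.

2.6e-3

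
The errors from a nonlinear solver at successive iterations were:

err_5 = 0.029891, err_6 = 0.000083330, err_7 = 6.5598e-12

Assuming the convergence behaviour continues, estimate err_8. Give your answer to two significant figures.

1.2e-31

First estimate the order: p ≈ ln(err_7/err_6) / ln(err_6/err_5) = ln(6.5598e-12/0.000083330)/ln(0.000083330/0.029891) = ln(7.87207e-08)/ln(0.0027878) ≈ 2.7807.
Then err_8 ≈ err_7·(err_7/err_6)^p = 6.5598e-12·(7.87207e-08)^2.7807 = 6.5598e-12·1.7626e-20 ≈ 1.156e-31.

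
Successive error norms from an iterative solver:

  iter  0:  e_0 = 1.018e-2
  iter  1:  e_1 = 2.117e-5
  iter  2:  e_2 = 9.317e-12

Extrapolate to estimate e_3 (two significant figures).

8.0e-27

First estimate the order: p ≈ ln(e_2/e_1) / ln(e_1/e_0) = ln(9.317e-12/2.117e-5)/ln(2.117e-5/1.018e-2) = ln(4.40104e-07)/ln(0.00207957) ≈ 2.3700.
Then e_3 ≈ e_2·(e_2/e_1)^p = 9.317e-12·(4.40104e-07)^2.3700 = 9.317e-12·8.61442e-16 ≈ 8.026e-27.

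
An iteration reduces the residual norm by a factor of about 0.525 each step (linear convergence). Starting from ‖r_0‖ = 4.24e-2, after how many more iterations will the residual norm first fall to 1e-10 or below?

31

After k steps, ‖r_k‖ ≈ 4.24e-2·0.525^k.
Need 0.525^k ≤ 1e-10/4.24e-2 = 2.35849e-09.
k ≥ ln(2.35849e-09)/ln(0.525) = -19.8652/-0.64436 = 30.829.
Smallest integer k = 31.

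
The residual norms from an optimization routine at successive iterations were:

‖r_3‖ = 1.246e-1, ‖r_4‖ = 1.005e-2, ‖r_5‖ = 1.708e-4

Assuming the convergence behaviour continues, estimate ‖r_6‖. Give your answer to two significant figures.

First estimate the order: p ≈ ln(‖r_5‖/‖r_4‖) / ln(‖r_4‖/‖r_3‖) = ln(1.708e-4/1.005e-2)/ln(1.005e-2/1.246e-1) = ln(0.016995)/ln(0.0806581) ≈ 1.6186.
Then ‖r_6‖ ≈ ‖r_5‖·(‖r_5‖/‖r_4‖)^p = 1.708e-4·(0.016995)^1.6186 = 1.708e-4·0.00136646 ≈ 2.334e-07.

2.3e-7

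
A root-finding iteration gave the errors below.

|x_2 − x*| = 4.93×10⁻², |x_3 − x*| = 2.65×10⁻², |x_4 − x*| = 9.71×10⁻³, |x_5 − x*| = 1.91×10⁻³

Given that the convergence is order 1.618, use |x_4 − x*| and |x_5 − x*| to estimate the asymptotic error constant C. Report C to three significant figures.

3.45

C ≈ |x_5 − x*| / |x_4 − x*|^1.618
  = 1.91×10⁻³ / (9.71×10⁻³)^1.618
  = 1.91×10⁻³ / 0.000553759 ≈ 3.4492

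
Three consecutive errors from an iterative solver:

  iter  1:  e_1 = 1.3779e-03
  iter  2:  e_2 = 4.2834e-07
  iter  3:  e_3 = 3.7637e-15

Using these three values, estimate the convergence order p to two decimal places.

2.30

p ≈ ln(e_3/e_2) / ln(e_2/e_1)
  = ln(3.7637e-15/4.2834e-07) / ln(4.2834e-07/1.3779e-03)
  = ln(8.78671e-09) / ln(0.000310864)
  = -18.55003 / -8.07616 ≈ 2.29689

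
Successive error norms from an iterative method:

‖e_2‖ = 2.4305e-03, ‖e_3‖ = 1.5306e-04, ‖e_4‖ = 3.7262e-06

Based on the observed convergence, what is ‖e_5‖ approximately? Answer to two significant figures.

2.5e-8

First estimate the order: p ≈ ln(‖e_4‖/‖e_3‖) / ln(‖e_3‖/‖e_2‖) = ln(3.7262e-06/1.5306e-04)/ln(1.5306e-04/2.4305e-03) = ln(0.0243447)/ln(0.0629747) ≈ 1.3437.
Then ‖e_5‖ ≈ ‖e_4‖·(‖e_4‖/‖e_3‖)^p = 3.7262e-06·(0.0243447)^1.3437 = 3.7262e-06·0.00678909 ≈ 2.53e-08.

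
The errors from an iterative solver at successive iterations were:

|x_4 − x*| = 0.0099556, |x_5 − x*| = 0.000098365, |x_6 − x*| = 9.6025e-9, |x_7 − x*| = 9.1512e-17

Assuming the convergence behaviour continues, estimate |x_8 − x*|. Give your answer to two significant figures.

First estimate the order: p ≈ ln(|x_7 − x*|/|x_6 − x*|) / ln(|x_6 − x*|/|x_5 − x*|) = ln(9.1512e-17/9.6025e-9)/ln(9.6025e-9/0.000098365) = ln(9.53002e-09)/ln(9.76211e-05) ≈ 2.0000.
Then |x_8 − x*| ≈ |x_7 − x*|·(|x_7 − x*|/|x_6 − x*|)^p = 9.1512e-17·(9.53002e-09)^2.0000 = 9.1512e-17·9.08213e-17 ≈ 8.311e-33.

8.3e-33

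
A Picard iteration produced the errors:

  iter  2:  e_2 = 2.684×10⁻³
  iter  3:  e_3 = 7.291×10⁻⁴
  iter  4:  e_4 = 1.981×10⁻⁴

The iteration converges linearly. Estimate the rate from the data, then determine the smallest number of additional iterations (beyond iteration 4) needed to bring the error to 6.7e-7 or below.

5

Rate ρ ≈ e_4/e_3 = 1.981×10⁻⁴/7.291×10⁻⁴ = 0.2717.
After j more steps, e_{4+j} ≈ 1.981×10⁻⁴·ρ^j; need ρ^j ≤ 6.7e-7/1.981×10⁻⁴ = 0.00338213.
j ≥ ln(0.00338213)/ln(0.2717) = -5.6892/-1.30306 = 4.366.
So 5 more iterations are needed.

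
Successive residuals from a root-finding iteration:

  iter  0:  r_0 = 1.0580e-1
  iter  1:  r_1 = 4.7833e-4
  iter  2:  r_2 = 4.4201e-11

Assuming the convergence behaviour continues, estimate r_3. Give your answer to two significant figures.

First estimate the order: p ≈ ln(r_2/r_1) / ln(r_1/r_0) = ln(4.4201e-11/4.7833e-4)/ln(4.7833e-4/1.0580e-1) = ln(9.24069e-08)/ln(0.00452108) ≈ 3.0000.
Then r_3 ≈ r_2·(r_2/r_1)^p = 4.4201e-11·(9.24069e-08)^3.0000 = 4.4201e-11·7.89066e-22 ≈ 3.488e-32.

3.5e-32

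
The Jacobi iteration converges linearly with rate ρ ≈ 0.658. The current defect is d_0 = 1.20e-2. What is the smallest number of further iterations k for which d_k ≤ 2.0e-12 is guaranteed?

54

After k steps, d_k ≈ 1.20e-2·0.658^k.
Need 0.658^k ≤ 2.0e-12/1.20e-2 = 1.66667e-10.
k ≥ ln(1.66667e-10)/ln(0.658) = -22.5150/-0.41855 = 53.793.
Smallest integer k = 54.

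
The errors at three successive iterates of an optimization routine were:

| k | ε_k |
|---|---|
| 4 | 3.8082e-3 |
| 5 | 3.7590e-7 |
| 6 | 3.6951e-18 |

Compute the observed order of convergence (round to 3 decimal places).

p ≈ ln(ε_6/ε_5) / ln(ε_5/ε_4)
  = ln(3.6951e-18/3.7590e-7) / ln(3.7590e-7/3.8082e-3)
  = ln(9.83001e-12) / ln(9.87081e-05)
  = -25.345581 / -9.223344 ≈ 2.747982

2.748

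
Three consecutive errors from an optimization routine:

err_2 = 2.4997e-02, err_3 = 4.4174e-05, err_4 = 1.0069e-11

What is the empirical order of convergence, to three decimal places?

2.413

p ≈ ln(err_4/err_3) / ln(err_3/err_2)
  = ln(1.0069e-11/4.4174e-05) / ln(4.4174e-05/2.4997e-02)
  = ln(2.2794e-07) / ln(0.00176717)
  = -15.294183 / -6.338376 ≈ 2.412950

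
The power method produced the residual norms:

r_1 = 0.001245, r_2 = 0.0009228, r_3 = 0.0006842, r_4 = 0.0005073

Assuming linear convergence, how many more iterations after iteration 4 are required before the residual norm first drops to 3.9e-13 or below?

Rate ρ ≈ r_4/r_3 = 0.0005073/0.0006842 = 0.7414.
After j more steps, r_{4+j} ≈ 0.0005073·ρ^j; need ρ^j ≤ 3.9e-13/0.0005073 = 7.68776e-10.
j ≥ ln(7.68776e-10)/ln(0.7414) = -20.9862/-0.29921 = 70.139.
So 71 more iterations are needed.

71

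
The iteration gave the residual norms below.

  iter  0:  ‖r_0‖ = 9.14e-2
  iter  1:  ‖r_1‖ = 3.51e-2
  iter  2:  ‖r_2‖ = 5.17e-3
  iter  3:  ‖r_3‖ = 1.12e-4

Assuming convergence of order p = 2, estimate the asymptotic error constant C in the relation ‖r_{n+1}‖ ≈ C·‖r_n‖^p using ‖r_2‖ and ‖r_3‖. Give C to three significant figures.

4.19

C ≈ ‖r_3‖ / ‖r_2‖^2
  = 1.12e-4 / (5.17e-3)^2
  = 1.12e-4 / 2.67289e-05 ≈ 4.1902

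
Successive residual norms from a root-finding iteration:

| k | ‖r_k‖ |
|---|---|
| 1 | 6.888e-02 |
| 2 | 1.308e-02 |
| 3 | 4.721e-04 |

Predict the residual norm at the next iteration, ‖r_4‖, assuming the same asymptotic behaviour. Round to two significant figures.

6.2e-7

First estimate the order: p ≈ ln(‖r_3‖/‖r_2‖) / ln(‖r_2‖/‖r_1‖) = ln(4.721e-04/1.308e-02)/ln(1.308e-02/6.888e-02) = ln(0.0360933)/ln(0.189895) ≈ 1.9994.
Then ‖r_4‖ ≈ ‖r_3‖·(‖r_3‖/‖r_2‖)^p = 4.721e-04·(0.0360933)^1.9994 = 4.721e-04·0.00130533 ≈ 6.162e-07.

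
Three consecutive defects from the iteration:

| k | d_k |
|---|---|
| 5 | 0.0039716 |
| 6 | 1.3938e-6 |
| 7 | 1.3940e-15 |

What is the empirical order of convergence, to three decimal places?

p ≈ ln(d_7/d_6) / ln(d_6/d_5)
  = ln(1.3940e-15/1.3938e-6) / ln(1.3938e-6/0.0039716)
  = ln(1.00014e-09) / ln(0.000350942)
  = -20.723126 / -7.954890 ≈ 2.605080

2.605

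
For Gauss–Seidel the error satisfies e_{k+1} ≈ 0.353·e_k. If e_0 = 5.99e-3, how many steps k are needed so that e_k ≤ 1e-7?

After k steps, e_k ≈ 5.99e-3·0.353^k.
Need 0.353^k ≤ 1e-7/5.99e-3 = 1.66945e-05.
k ≥ ln(1.66945e-05)/ln(0.353) = -11.0004/-1.04129 = 10.564.
Smallest integer k = 11.

11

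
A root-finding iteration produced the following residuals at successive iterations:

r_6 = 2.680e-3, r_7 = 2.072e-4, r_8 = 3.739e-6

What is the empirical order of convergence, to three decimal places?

p ≈ ln(r_8/r_7) / ln(r_7/r_6)
  = ln(3.739e-6/2.072e-4) / ln(2.072e-4/2.680e-3)
  = ln(0.0180454) / ln(0.0773134)
  = -4.014864 / -2.559888 ≈ 1.568375

1.568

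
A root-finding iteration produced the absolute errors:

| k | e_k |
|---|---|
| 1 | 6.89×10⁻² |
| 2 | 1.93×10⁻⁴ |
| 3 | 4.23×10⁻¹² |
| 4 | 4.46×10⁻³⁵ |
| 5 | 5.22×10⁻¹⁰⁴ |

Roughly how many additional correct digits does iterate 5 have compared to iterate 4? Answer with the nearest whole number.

69

Digits gained ≈ log₁₀(e_4/e_5) = log₁₀(4.46×10⁻³⁵/5.22×10⁻¹⁰⁴) = log₁₀(8.54406e+68) ≈ 68.932.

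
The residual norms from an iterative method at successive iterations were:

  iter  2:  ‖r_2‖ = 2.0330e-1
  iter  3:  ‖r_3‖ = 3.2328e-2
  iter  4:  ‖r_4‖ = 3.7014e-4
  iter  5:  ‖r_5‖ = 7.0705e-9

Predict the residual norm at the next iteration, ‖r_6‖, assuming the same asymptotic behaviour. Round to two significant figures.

First estimate the order: p ≈ ln(‖r_5‖/‖r_4‖) / ln(‖r_4‖/‖r_3‖) = ln(7.0705e-9/3.7014e-4)/ln(3.7014e-4/3.2328e-2) = ln(1.91022e-05)/ln(0.0114495) ≈ 2.4309.
Then ‖r_6‖ ≈ ‖r_5‖·(‖r_5‖/‖r_4‖)^p = 7.0705e-9·(1.91022e-05)^2.4309 = 7.0705e-9·3.37898e-12 ≈ 2.389e-20.

2.4e-20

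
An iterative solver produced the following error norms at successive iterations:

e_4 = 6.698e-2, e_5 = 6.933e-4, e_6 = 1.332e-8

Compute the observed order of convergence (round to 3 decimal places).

p ≈ ln(e_6/e_5) / ln(e_5/e_4)
  = ln(1.332e-8/6.933e-4) / ln(6.933e-4/6.698e-2)
  = ln(1.92125e-05) / ln(0.0103509)
  = -10.859949 / -4.570682 ≈ 2.376002

2.376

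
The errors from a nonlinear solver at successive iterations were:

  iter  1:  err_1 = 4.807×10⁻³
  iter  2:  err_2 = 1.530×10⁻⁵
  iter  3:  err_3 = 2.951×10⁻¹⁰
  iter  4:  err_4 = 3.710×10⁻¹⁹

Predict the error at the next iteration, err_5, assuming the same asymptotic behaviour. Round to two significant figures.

5.8e-36

First estimate the order: p ≈ ln(err_4/err_3) / ln(err_3/err_2) = ln(3.710×10⁻¹⁹/2.951×10⁻¹⁰)/ln(2.951×10⁻¹⁰/1.530×10⁻⁵) = ln(1.2572e-09)/ln(1.92876e-05) ≈ 1.8878.
Then err_5 ≈ err_4·(err_4/err_3)^p = 3.710×10⁻¹⁹·(1.2572e-09)^1.8878 = 3.710×10⁻¹⁹·1.57563e-17 ≈ 5.846e-36.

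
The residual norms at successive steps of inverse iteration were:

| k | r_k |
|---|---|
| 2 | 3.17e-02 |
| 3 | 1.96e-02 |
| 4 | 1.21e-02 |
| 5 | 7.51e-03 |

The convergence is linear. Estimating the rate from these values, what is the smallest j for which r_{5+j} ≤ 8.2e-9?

29

Rate ρ ≈ r_5/r_4 = 7.51e-03/1.21e-02 = 0.6207.
After j more steps, r_{5+j} ≈ 7.51e-03·ρ^j; need ρ^j ≤ 8.2e-9/7.51e-03 = 1.09188e-06.
j ≥ ln(1.09188e-06)/ln(0.6207) = -13.7276/-0.47691 = 28.784.
So 29 more iterations are needed.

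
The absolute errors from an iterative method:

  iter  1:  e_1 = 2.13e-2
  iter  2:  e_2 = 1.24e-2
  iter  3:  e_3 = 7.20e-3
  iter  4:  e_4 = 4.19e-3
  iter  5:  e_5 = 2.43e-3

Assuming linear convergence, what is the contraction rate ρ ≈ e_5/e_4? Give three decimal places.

0.580

ρ ≈ e_5/e_4 = 2.43e-3/4.19e-3 = 0.57995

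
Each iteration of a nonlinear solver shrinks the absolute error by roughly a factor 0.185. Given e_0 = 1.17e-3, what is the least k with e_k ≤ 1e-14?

After k steps, e_k ≈ 1.17e-3·0.185^k.
Need 0.185^k ≤ 1e-14/1.17e-3 = 8.54701e-12.
k ≥ ln(8.54701e-12)/ln(0.185) = -25.4854/-1.68740 = 15.103.
Smallest integer k = 16.

16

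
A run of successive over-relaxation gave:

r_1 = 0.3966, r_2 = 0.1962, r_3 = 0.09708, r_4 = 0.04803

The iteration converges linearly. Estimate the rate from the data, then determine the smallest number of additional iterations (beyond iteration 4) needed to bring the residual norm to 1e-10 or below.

29

Rate ρ ≈ r_4/r_3 = 0.04803/0.09708 = 0.4947.
After j more steps, r_{4+j} ≈ 0.04803·ρ^j; need ρ^j ≤ 1e-10/0.04803 = 2.08203e-09.
j ≥ ln(2.08203e-09)/ln(0.4947) = -19.9899/-0.70380 = 28.403.
So 29 more iterations are needed.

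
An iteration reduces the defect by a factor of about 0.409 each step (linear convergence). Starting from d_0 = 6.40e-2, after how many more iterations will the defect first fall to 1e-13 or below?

After k steps, d_k ≈ 6.40e-2·0.409^k.
Need 0.409^k ≤ 1e-13/6.40e-2 = 1.5625e-12.
k ≥ ln(1.5625e-12)/ln(0.409) = -27.1847/-0.89404 = 30.407.
Smallest integer k = 31.

31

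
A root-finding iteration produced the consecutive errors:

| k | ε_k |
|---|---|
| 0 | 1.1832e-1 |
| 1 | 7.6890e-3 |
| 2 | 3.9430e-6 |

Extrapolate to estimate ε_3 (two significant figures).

First estimate the order: p ≈ ln(ε_2/ε_1) / ln(ε_1/ε_0) = ln(3.9430e-6/7.6890e-3)/ln(7.6890e-3/1.1832e-1) = ln(0.000512811)/ln(0.0649848) ≈ 2.7713.
Then ε_3 ≈ ε_2·(ε_2/ε_1)^p = 3.9430e-6·(0.000512811)^2.7713 = 3.9430e-6·7.62614e-10 ≈ 3.007e-15.

3.0e-15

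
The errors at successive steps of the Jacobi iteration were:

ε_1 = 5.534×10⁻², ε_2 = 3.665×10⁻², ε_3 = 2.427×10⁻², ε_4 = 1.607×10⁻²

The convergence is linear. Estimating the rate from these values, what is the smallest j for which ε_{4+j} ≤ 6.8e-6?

19

Rate ρ ≈ ε_4/ε_3 = 1.607×10⁻²/2.427×10⁻² = 0.6621.
After j more steps, ε_{4+j} ≈ 1.607×10⁻²·ρ^j; need ρ^j ≤ 6.8e-6/1.607×10⁻² = 0.000423149.
j ≥ ln(0.000423149)/ln(0.6621) = -7.7678/-0.41234 = 18.838.
So 19 more iterations are needed.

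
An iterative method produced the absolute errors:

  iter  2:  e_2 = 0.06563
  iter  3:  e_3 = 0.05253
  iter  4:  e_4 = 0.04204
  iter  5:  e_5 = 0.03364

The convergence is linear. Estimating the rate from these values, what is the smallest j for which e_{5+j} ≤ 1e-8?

Rate ρ ≈ e_5/e_4 = 0.03364/0.04204 = 0.8002.
After j more steps, e_{5+j} ≈ 0.03364·ρ^j; need ρ^j ≤ 1e-8/0.03364 = 2.97265e-07.
j ≥ ln(2.97265e-07)/ln(0.8002) = -15.0286/-0.22289 = 67.426.
So 68 more iterations are needed.

68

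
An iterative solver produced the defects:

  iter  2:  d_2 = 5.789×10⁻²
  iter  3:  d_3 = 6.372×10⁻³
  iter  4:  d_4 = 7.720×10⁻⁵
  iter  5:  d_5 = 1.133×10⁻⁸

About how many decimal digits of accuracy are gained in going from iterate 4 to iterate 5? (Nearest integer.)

Digits gained ≈ log₁₀(d_4/d_5) = log₁₀(7.720×10⁻⁵/1.133×10⁻⁸) = log₁₀(6813.77) ≈ 3.833.

4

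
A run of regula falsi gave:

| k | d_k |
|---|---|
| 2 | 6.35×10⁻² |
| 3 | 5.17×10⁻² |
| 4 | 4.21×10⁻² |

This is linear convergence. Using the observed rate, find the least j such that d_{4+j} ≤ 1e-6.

52

Rate ρ ≈ d_4/d_3 = 4.21×10⁻²/5.17×10⁻² = 0.8143.
After j more steps, d_{4+j} ≈ 4.21×10⁻²·ρ^j; need ρ^j ≤ 1e-6/4.21×10⁻² = 2.3753e-05.
j ≥ ln(2.3753e-05)/ln(0.8143) = -10.6478/-0.20543 = 51.832.
So 52 more iterations are needed.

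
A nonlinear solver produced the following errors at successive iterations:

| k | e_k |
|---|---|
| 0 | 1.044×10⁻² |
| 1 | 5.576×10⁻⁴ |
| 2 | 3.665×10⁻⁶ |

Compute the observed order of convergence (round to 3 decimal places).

p ≈ ln(e_2/e_1) / ln(e_1/e_0)
  = ln(3.665×10⁻⁶/5.576×10⁻⁴) / ln(5.576×10⁻⁴/1.044×10⁻²)
  = ln(0.00657281) / ln(0.05341)
  = -5.024814 / -2.929757 ≈ 1.715096

1.715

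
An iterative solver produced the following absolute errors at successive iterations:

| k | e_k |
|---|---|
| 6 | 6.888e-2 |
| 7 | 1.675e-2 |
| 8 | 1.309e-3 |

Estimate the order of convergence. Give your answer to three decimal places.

p ≈ ln(e_8/e_7) / ln(e_7/e_6)
  = ln(1.309e-3/1.675e-2) / ln(1.675e-2/6.888e-2)
  = ln(0.0781493) / ln(0.243177)
  = -2.549134 / -1.413966 ≈ 1.802826

1.803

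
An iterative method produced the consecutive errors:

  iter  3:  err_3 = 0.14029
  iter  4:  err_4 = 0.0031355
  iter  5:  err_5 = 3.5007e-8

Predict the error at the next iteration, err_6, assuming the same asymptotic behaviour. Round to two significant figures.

4.9e-23

First estimate the order: p ≈ ln(err_5/err_4) / ln(err_4/err_3) = ln(3.5007e-8/0.0031355)/ln(0.0031355/0.14029) = ln(1.11647e-05)/ln(0.0223501) ≈ 3.0000.
Then err_6 ≈ err_5·(err_5/err_4)^p = 3.5007e-8·(1.11647e-05)^3.0000 = 3.5007e-8·1.39169e-15 ≈ 4.872e-23.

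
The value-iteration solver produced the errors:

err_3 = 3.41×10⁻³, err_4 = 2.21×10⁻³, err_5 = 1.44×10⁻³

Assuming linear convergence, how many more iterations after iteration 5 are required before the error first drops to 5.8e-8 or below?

Rate ρ ≈ err_5/err_4 = 1.44×10⁻³/2.21×10⁻³ = 0.6516.
After j more steps, err_{5+j} ≈ 1.44×10⁻³·ρ^j; need ρ^j ≤ 5.8e-8/1.44×10⁻³ = 4.02778e-05.
j ≥ ln(4.02778e-05)/ln(0.6516) = -10.1197/-0.42832 = 23.626.
So 24 more iterations are needed.

24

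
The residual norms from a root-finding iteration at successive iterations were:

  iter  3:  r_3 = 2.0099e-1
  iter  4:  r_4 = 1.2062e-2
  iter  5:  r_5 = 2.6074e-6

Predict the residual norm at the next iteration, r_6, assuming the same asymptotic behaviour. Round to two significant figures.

2.6e-17

First estimate the order: p ≈ ln(r_5/r_4) / ln(r_4/r_3) = ln(2.6074e-6/1.2062e-2)/ln(1.2062e-2/2.0099e-1) = ln(0.000216166)/ln(0.0600129) ≈ 3.0000.
Then r_6 ≈ r_5·(r_5/r_4)^p = 2.6074e-6·(0.000216166)^3.0000 = 2.6074e-6·1.01009e-11 ≈ 2.634e-17.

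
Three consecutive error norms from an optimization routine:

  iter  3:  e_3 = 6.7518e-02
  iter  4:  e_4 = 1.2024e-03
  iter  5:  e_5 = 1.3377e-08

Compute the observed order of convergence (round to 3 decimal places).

p ≈ ln(e_5/e_4) / ln(e_4/e_3)
  = ln(1.3377e-08/1.2024e-03) / ln(1.2024e-03/6.7518e-02)
  = ln(1.11252e-05) / ln(0.0178086)
  = -11.406298 / -4.028074 ≈ 2.831700

2.832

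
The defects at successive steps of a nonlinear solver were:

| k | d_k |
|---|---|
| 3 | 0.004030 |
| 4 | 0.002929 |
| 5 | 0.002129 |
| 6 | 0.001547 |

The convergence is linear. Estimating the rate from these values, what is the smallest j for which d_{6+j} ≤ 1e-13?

Rate ρ ≈ d_6/d_5 = 0.001547/0.002129 = 0.7266.
After j more steps, d_{6+j} ≈ 0.001547·ρ^j; need ρ^j ≤ 1e-13/0.001547 = 6.46412e-11.
j ≥ ln(6.46412e-11)/ln(0.7266) = -23.4622/-0.31938 = 73.462.
So 74 more iterations are needed.

74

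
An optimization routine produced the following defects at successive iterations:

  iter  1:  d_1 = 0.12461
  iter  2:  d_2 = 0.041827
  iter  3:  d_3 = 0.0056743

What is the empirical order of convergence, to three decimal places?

1.830

p ≈ ln(d_3/d_2) / ln(d_2/d_1)
  = ln(0.0056743/0.041827) / ln(0.041827/0.12461)
  = ln(0.135661) / ln(0.335663)
  = -1.997596 / -1.091648 ≈ 1.829890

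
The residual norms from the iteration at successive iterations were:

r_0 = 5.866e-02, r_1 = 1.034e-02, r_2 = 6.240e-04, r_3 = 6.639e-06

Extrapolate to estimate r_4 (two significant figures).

First estimate the order: p ≈ ln(r_3/r_2) / ln(r_2/r_1) = ln(6.639e-06/6.240e-04)/ln(6.240e-04/1.034e-02) = ln(0.0106394)/ln(0.0603482) ≈ 1.6182.
Then r_4 ≈ r_3·(r_3/r_2)^p = 6.639e-06·(0.0106394)^1.6182 = 6.639e-06·0.000641442 ≈ 4.259e-09.

4.3e-9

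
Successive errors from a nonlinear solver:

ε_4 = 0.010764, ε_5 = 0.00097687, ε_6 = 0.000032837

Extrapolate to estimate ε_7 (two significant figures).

2.7e-7

First estimate the order: p ≈ ln(ε_6/ε_5) / ln(ε_5/ε_4) = ln(0.000032837/0.00097687)/ln(0.00097687/0.010764) = ln(0.0336145)/ln(0.0907534) ≈ 1.4139.
Then ε_7 ≈ ε_6·(ε_6/ε_5)^p = 0.000032837·(0.0336145)^1.4139 = 0.000032837·0.00825384 ≈ 2.71e-07.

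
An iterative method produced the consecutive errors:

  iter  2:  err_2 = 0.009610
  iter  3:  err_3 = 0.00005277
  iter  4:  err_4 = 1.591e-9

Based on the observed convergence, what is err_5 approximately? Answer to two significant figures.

First estimate the order: p ≈ ln(err_4/err_3) / ln(err_3/err_2) = ln(1.591e-9/0.00005277)/ln(0.00005277/0.009610) = ln(3.01497e-05)/ln(0.00549116) ≈ 2.0000.
Then err_5 ≈ err_4·(err_4/err_3)^p = 1.591e-9·(3.01497e-05)^2.0000 = 1.591e-9·9.09004e-10 ≈ 1.446e-18.

1.4e-18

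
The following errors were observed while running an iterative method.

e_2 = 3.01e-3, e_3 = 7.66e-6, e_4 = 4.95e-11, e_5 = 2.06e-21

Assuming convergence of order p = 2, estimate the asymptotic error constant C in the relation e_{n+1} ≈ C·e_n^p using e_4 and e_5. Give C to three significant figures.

C ≈ e_5 / e_4^2
  = 2.06e-21 / (4.95e-11)^2
  = 2.06e-21 / 2.45025e-21 ≈ 0.84073

0.841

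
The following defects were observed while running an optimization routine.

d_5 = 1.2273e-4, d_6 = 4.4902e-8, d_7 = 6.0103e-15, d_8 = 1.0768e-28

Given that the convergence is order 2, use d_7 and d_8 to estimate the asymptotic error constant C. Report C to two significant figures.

C ≈ d_8 / d_7^2
  = 1.0768e-28 / (6.0103e-15)^2
  = 1.0768e-28 / 3.61237e-29 ≈ 2.9809

3.0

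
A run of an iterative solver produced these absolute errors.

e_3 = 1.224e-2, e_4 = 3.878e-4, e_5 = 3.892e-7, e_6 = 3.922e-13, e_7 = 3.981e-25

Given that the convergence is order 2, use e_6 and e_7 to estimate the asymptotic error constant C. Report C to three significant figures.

C ≈ e_7 / e_6^2
  = 3.981e-25 / (3.922e-13)^2
  = 3.981e-25 / 1.53821e-25 ≈ 2.5881

2.59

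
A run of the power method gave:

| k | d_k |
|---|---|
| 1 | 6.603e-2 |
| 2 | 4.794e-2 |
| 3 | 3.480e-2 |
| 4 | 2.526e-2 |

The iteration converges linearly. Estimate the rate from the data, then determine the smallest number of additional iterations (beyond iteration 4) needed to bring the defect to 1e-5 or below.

25

Rate ρ ≈ d_4/d_3 = 2.526e-2/3.480e-2 = 0.7259.
After j more steps, d_{4+j} ≈ 2.526e-2·ρ^j; need ρ^j ≤ 1e-5/2.526e-2 = 0.000395883.
j ≥ ln(0.000395883)/ln(0.7259) = -7.8344/-0.32034 = 24.457.
So 25 more iterations are needed.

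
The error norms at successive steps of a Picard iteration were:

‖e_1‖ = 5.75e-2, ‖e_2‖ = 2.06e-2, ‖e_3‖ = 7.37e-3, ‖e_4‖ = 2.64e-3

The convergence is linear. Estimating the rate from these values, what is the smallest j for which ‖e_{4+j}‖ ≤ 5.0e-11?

18

Rate ρ ≈ ‖e_4‖/‖e_3‖ = 2.64e-3/7.37e-3 = 0.3582.
After j more steps, ‖e_{4+j}‖ ≈ 2.64e-3·ρ^j; need ρ^j ≤ 5.0e-11/2.64e-3 = 1.89394e-08.
j ≥ ln(1.89394e-08)/ln(0.3582) = -17.7820/-1.02666 = 17.320.
So 18 more iterations are needed.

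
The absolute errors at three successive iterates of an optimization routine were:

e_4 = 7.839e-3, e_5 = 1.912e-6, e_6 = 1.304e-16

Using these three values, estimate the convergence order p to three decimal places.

p ≈ ln(e_6/e_5) / ln(e_5/e_4)
  = ln(1.304e-16/1.912e-6) / ln(1.912e-6/7.839e-3)
  = ln(6.82008e-11) / ln(0.000243909)
  = -23.408565 / -8.318715 ≈ 2.813964

2.814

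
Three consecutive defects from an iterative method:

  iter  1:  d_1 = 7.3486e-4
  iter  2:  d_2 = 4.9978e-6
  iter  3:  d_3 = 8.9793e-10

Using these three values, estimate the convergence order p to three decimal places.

1.728

p ≈ ln(d_3/d_2) / ln(d_2/d_1)
  = ln(8.9793e-10/4.9978e-6) / ln(4.9978e-6/7.3486e-4)
  = ln(0.000179665) / ln(0.00680102)
  = -8.624417 / -4.990683 ≈ 1.728104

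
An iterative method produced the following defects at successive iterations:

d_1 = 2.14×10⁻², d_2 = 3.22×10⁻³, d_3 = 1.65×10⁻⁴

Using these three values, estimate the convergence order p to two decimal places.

1.57

p ≈ ln(d_3/d_2) / ln(d_2/d_1)
  = ln(1.65×10⁻⁴/3.22×10⁻³) / ln(3.22×10⁻³/2.14×10⁻²)
  = ln(0.0512422) / ln(0.150467)
  = -2.97119 / -1.89401 ≈ 1.56873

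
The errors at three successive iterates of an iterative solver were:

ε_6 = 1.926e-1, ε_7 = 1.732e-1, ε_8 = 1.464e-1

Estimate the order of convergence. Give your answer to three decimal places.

p ≈ ln(ε_8/ε_7) / ln(ε_7/ε_6)
  = ln(1.464e-1/1.732e-1) / ln(1.732e-1/1.926e-1)
  = ln(0.845266) / ln(0.899273)
  = -0.168104 / -0.106169 ≈ 1.583362

1.583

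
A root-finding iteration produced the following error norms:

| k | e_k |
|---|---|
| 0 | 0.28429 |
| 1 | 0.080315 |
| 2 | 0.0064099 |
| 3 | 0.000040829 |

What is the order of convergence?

2

Consecutive ratios: e_3/e_2 = 0.000040829/0.0064099 = 0.00636968, e_2/e_1 = 0.0064099/0.080315 = 0.0798095.
p ≈ ln(0.00636968)/ln(0.0798095) = -5.0562/-2.5281 ≈ 2.00.
So the convergence is quadratic (order 2).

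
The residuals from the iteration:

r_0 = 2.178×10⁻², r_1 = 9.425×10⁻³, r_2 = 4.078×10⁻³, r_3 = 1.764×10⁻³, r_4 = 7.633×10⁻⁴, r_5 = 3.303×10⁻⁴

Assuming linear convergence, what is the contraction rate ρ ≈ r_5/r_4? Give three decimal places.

0.433

ρ ≈ r_5/r_4 = 3.303×10⁻⁴/7.633×10⁻⁴ = 0.43273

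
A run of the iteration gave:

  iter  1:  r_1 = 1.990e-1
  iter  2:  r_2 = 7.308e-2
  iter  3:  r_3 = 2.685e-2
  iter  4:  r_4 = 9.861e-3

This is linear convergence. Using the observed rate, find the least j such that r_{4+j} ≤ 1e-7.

Rate ρ ≈ r_4/r_3 = 9.861e-3/2.685e-2 = 0.3673.
After j more steps, r_{4+j} ≈ 9.861e-3·ρ^j; need ρ^j ≤ 1e-7/9.861e-3 = 1.0141e-05.
j ≥ ln(1.0141e-05)/ln(0.3673) = -11.4989/-1.00158 = 11.481.
So 12 more iterations are needed.

12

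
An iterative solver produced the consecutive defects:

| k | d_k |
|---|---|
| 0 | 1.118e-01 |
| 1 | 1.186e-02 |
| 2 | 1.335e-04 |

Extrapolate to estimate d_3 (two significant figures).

1.7e-8

First estimate the order: p ≈ ln(d_2/d_1) / ln(d_1/d_0) = ln(1.335e-04/1.186e-02)/ln(1.186e-02/1.118e-01) = ln(0.0112563)/ln(0.106082) ≈ 1.9999.
Then d_3 ≈ d_2·(d_2/d_1)^p = 1.335e-04·(0.0112563)^1.9999 = 1.335e-04·0.000126761 ≈ 1.692e-08.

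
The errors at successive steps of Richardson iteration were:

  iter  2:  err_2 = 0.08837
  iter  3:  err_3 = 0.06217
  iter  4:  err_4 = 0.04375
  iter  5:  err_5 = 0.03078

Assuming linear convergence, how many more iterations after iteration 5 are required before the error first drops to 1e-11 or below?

63

Rate ρ ≈ err_5/err_4 = 0.03078/0.04375 = 0.7035.
After j more steps, err_{5+j} ≈ 0.03078·ρ^j; need ρ^j ≤ 1e-11/0.03078 = 3.24886e-10.
j ≥ ln(3.24886e-10)/ln(0.7035) = -21.8475/-0.35169 = 62.121.
So 63 more iterations are needed.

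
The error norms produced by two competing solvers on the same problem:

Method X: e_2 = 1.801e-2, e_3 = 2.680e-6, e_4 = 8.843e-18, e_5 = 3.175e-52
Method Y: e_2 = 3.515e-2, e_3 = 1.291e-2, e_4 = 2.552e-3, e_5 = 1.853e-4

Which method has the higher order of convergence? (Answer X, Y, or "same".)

Method X: p ≈ ln(3.175e-52/8.843e-18)/ln(8.843e-18/2.680e-6) ≈ 3.00.
Method Y: p ≈ ln(1.853e-4/2.552e-3)/ln(2.552e-3/1.291e-2) ≈ 1.62.
Method X has the higher order (≈3.0 vs ≈1.6).

X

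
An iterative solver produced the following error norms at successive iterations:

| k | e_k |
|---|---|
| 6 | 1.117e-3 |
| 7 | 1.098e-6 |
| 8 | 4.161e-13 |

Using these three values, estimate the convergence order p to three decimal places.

p ≈ ln(e_8/e_7) / ln(e_7/e_6)
  = ln(4.161e-13/1.098e-6) / ln(1.098e-6/1.117e-3)
  = ln(3.78962e-07) / ln(0.00098299)
  = -14.785830 / -6.924912 ≈ 2.135165

2.135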